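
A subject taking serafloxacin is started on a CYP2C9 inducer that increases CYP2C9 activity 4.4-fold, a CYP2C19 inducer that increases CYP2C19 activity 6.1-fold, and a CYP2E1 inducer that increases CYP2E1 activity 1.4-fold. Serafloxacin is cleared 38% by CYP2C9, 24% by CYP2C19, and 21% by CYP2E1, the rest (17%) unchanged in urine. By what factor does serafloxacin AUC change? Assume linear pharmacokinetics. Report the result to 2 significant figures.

0.28

The CYP2C9 pathway (38% of clearance) is boosted to 4.4× activity: 0.38 × 4.4 = 1.672.
The CYP2C19 pathway (24% of clearance) is boosted to 6.1× activity: 0.24 × 6.1 = 1.464.
The CYP2E1 pathway (21% of clearance) is boosted to 1.4× activity: 0.21 × 1.4 = 0.294.
Non-CYP routes (17%) are unchanged.
New clearance relative to baseline: 1.672 + 1.464 + 0.294 + 0.17 = 3.6.
AUC ∝ 1/CL: fold-change = 1 / 3.6 = 0.28.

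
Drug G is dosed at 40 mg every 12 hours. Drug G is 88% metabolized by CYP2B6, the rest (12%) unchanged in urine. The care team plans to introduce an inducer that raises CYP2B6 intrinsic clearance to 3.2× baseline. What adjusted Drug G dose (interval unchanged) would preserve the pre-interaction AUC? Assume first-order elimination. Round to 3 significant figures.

CYP2B6: 0.88 × 3.2 = 2.816
Other: 0.12 (unchanged)
Relative clearance = 2.816 + 0.12 = 2.936.
Exposure is unchanged when dose changes in proportion to clearance. New dose = 40 mg × 2.936 = 117 mg.

117 mg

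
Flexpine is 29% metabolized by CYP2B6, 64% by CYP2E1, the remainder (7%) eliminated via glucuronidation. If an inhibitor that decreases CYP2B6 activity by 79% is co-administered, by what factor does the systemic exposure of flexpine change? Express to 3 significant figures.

The CYP2B6 pathway (29% of clearance) falls to 0.21× activity: 0.29 × 0.21 = 0.0609.
CYP2E1 (64%) and the residual 7% are unaffected.
New clearance relative to baseline: 0.0609 + 0.64 + 0.07 = 0.7709.
Systemic exposure is inversely proportional to clearance, so the fold-change is 1 / 0.7709 = 1.30.

1.30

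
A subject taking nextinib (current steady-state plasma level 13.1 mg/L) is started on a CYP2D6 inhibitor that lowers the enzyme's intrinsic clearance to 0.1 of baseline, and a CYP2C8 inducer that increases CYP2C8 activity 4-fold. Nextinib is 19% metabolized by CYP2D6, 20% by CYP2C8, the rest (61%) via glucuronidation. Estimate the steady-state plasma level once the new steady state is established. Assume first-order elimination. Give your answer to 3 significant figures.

The CYP2D6 pathway (19% of clearance) falls to 0.1× activity: 0.19 × 0.1 = 0.019.
The CYP2C8 pathway (20% of clearance) rises to 4× activity: 0.2 × 4 = 0.8.
Non-CYP routes (61%) are unchanged.
Relative clearance = 0.019 + 0.8 + 0.61 = 1.429.
Dividing the baseline by the relative clearance: 13.1 / 1.429 = 9.17 mg/L.

9.17 mg/L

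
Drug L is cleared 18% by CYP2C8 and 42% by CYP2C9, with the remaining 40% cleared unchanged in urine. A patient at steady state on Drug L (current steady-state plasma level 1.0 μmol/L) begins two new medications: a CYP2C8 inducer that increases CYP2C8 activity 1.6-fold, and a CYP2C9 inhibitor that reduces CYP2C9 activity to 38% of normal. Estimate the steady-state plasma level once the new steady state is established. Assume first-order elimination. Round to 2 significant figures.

CYP2C8: 0.18 × 1.6 = 0.288
CYP2C9: 0.42 × 0.38 = 0.1596
Other: 0.4 (unchanged)
Relative clearance = 0.288 + 0.1596 + 0.4 = 0.8476.
Steady-state plasma level ∝ 1/CL: new value = 1.0 / 0.8476 = 1.2 μmol/L.

1.2 μmol/L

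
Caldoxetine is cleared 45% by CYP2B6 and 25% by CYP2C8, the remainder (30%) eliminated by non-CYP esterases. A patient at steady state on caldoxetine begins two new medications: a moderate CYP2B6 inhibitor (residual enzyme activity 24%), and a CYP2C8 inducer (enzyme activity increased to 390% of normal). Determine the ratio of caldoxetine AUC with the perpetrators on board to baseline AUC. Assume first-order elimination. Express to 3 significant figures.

The CYP2B6 pathway (45% of clearance) is reduced to 0.24× activity: 0.45 × 0.24 = 0.108.
The CYP2C8 pathway (25% of clearance) is boosted to 3.9× activity: 0.25 × 3.9 = 0.975.
Non-CYP routes (30%) are unchanged.
Relative clearance = 0.108 + 0.975 + 0.3 = 1.383.
Net AUC ratio = 1 / 1.383 = 0.723.

0.723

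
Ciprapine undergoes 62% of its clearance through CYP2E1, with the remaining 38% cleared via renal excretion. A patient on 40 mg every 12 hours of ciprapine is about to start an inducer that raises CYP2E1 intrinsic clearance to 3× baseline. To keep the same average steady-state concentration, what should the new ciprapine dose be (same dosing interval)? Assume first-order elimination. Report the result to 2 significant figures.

90 mg

CYP2E1: 0.62 × 3 = 1.86
Other: 0.38 (unchanged)
Relative clearance = 1.86 + 0.38 = 2.24.
Exposure is unchanged when dose changes in proportion to clearance. New dose = 40 mg × 2.24 = 90 mg.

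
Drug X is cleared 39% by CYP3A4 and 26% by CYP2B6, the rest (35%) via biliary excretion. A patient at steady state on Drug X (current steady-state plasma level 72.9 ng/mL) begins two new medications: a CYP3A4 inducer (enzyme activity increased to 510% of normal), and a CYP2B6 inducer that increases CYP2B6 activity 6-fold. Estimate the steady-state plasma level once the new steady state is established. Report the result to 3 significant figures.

CYP3A4: 0.39 × 5.1 = 1.989
CYP2B6: 0.26 × 6 = 1.56
Other: 0.35 (unchanged)
Relative clearance = 1.989 + 1.56 + 0.35 = 3.899.
Dividing the baseline by the relative clearance: 72.9 / 3.899 = 18.7 ng/mL.

18.7 ng/mL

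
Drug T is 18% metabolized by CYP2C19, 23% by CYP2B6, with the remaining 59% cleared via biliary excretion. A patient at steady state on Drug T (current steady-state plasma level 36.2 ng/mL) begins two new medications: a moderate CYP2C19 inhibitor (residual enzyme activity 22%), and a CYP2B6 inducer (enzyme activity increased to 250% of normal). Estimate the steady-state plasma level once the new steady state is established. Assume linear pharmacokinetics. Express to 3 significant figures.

30.1 ng/mL

The CYP2C19 pathway (18% of clearance) falls to 0.22× activity: 0.18 × 0.22 = 0.0396.
The CYP2B6 pathway (23% of clearance) increases to 2.5× activity: 0.23 × 2.5 = 0.575.
Non-CYP routes (59%) are unchanged.
New clearance relative to baseline: 0.0396 + 0.575 + 0.59 = 1.2046.
New steady-state plasma level = 36.2 / 1.2046 = 30.1 ng/mL (concentration scales inversely with clearance).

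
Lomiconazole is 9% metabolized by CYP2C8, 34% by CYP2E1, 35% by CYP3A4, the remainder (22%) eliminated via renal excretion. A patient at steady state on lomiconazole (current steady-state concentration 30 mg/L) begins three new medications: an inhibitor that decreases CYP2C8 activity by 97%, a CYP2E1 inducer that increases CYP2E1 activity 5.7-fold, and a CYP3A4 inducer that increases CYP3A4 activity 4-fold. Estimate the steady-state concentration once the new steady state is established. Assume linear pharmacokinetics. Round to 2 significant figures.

8.4 mg/L

The CYP2C8 pathway (9% of clearance) drops to 0.03× activity: 0.09 × 0.03 = 0.0027.
The CYP2E1 pathway (34% of clearance) is boosted to 5.7× activity: 0.34 × 5.7 = 1.938.
The CYP3A4 pathway (35% of clearance) rises to 4× activity: 0.35 × 4 = 1.4.
Non-CYP routes (22%) are unchanged.
CL_new/CL_old = 0.0027 + 1.938 + 1.4 + 0.22 = 3.5607.
Steady-state concentration ∝ 1/CL: new value = 30 / 3.5607 = 8.4 mg/L.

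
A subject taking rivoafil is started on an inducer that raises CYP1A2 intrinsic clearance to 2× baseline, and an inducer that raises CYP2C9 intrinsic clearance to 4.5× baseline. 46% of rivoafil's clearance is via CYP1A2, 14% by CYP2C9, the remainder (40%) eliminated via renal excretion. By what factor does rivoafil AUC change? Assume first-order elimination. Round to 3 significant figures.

0.513

The CYP1A2 pathway (46% of clearance) rises to 2× activity: 0.46 × 2 = 0.92.
The CYP2C9 pathway (14% of clearance) increases to 4.5× activity: 0.14 × 4.5 = 0.63.
Non-CYP routes (40%) are unchanged.
New clearance relative to baseline: 0.92 + 0.63 + 0.4 = 1.95.
AUC ∝ 1/CL: fold-change = 1 / 1.95 = 0.513.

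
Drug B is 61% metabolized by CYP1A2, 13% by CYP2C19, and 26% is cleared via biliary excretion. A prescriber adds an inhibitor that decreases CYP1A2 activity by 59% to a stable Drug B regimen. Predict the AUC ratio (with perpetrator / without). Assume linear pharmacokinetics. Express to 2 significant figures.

1.6

The CYP1A2 pathway (61% of clearance) drops to 0.41× activity: 0.61 × 0.41 = 0.2501.
CYP2C19 (13%) and the residual 26% are unaffected.
CL_new/CL_old = 0.2501 + 0.13 + 0.26 = 0.6401.
AUC is inversely proportional to clearance, so the fold-change is 1 / 0.6401 = 1.6.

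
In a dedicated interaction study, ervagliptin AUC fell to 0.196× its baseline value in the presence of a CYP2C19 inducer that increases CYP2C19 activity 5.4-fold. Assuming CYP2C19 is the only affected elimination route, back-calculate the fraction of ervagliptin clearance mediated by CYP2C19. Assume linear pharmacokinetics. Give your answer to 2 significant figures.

Let x = fm,CYP2C19. Because AUC ∝ 1/CL, relative clearance rose to 1/0.196 = 5.102.
Setting x·5.4 + (1 − x) = 5.102 and solving: x = (5.102 − 1)/(5.4 − 1) = 0.93.

0.93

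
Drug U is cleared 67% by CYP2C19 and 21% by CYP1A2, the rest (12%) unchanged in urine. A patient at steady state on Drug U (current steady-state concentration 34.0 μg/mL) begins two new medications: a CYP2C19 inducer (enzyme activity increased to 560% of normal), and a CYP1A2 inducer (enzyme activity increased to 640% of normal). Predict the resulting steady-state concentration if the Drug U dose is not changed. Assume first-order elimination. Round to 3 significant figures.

CYP2C19: 0.67 × 5.6 = 3.752
CYP1A2: 0.21 × 6.4 = 1.344
Other: 0.12 (unchanged)
New clearance relative to baseline: 3.752 + 1.344 + 0.12 = 5.216.
Steady-state concentration ∝ 1/CL: new value = 34.0 / 5.216 = 6.52 μg/mL.

6.52 μg/mL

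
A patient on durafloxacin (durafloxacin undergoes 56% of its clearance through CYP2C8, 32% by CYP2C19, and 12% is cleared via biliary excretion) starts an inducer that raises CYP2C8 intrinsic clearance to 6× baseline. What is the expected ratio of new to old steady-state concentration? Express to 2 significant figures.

CYP2C8: 0.56 × 6 = 3.36
CYP2C19: 0.32 (unchanged)
Other: 0.12 (unchanged)
Relative clearance = 3.36 + 0.32 + 0.12 = 3.8.
Since steady-state concentration ∝ 1/CL, the ratio is 1 / 3.8 = 0.26.

0.26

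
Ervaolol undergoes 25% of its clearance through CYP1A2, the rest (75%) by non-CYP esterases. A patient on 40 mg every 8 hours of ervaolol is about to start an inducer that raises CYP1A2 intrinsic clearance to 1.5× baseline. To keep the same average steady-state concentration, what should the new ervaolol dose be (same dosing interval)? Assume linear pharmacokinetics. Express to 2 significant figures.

The CYP1A2 pathway (25% of clearance) is boosted to 1.5× activity: 0.25 × 1.5 = 0.375.
Non-CYP routes (75%) are unchanged.
New clearance relative to baseline: 0.375 + 0.75 = 1.125.
Css,avg = (dose rate)/CL, so holding Css fixed requires dose ∝ CL: 40 × 1.125 = 45 mg.

45 mg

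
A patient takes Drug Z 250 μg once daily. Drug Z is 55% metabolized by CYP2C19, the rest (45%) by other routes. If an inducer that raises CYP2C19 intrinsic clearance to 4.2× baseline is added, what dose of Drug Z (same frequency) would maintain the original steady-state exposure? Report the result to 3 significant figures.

The CYP2C19 pathway (55% of clearance) is boosted to 4.2× activity: 0.55 × 4.2 = 2.31.
Non-CYP routes (45%) are unchanged.
CL_new/CL_old = 2.31 + 0.45 = 2.76.
Exposure is unchanged when dose changes in proportion to clearance. New dose = 250 μg × 2.76 = 690 μg.

690 μg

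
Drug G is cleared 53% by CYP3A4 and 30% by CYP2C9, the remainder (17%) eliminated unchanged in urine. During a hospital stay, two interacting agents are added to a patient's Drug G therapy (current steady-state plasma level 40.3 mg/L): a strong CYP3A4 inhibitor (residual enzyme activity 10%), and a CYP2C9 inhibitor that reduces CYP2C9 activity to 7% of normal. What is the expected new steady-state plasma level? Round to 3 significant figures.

The CYP3A4 pathway (53% of clearance) is reduced to 0.1× activity: 0.53 × 0.1 = 0.053.
The CYP2C9 pathway (30% of clearance) drops to 0.07× activity: 0.3 × 0.07 = 0.021.
Non-CYP routes (17%) are unchanged.
CL_new/CL_old = 0.053 + 0.021 + 0.17 = 0.244.
New steady-state plasma level = 40.3 / 0.244 = 165 mg/L (concentration scales inversely with clearance).

165 mg/L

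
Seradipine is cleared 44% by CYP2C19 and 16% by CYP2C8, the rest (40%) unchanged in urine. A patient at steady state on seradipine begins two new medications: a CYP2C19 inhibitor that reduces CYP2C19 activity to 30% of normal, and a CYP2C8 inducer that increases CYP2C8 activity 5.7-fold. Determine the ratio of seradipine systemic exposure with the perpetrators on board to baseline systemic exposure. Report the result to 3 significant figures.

CYP2C19: 0.44 × 0.3 = 0.132
CYP2C8: 0.16 × 5.7 = 0.912
Other: 0.4 (unchanged)
New clearance relative to baseline: 0.132 + 0.912 + 0.4 = 1.444.
Net systemic exposure ratio = 1 / 1.444 = 0.693.

0.693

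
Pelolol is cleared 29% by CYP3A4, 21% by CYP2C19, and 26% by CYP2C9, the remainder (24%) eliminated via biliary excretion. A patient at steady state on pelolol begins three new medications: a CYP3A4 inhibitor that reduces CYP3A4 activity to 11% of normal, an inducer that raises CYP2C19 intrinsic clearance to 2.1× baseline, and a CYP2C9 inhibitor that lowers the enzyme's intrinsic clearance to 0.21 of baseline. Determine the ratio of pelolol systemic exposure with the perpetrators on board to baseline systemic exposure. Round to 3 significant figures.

CYP3A4: 0.29 × 0.11 = 0.0319
CYP2C19: 0.21 × 2.1 = 0.441
CYP2C9: 0.26 × 0.21 = 0.0546
Other: 0.24 (unchanged)
CL_new/CL_old = 0.0319 + 0.441 + 0.0546 + 0.24 = 0.7675.
Systemic exposure ∝ 1/CL: fold-change = 1 / 0.7675 = 1.30.

1.30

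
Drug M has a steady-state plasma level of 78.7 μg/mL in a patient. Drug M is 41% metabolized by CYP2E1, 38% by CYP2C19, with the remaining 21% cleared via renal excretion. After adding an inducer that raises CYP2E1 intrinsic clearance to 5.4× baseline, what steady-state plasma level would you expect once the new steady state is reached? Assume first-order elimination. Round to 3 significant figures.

28.1 μg/mL

The CYP2E1 pathway (41% of clearance) is boosted to 5.4× activity: 0.41 × 5.4 = 2.214.
CYP2C19 (38%) and the residual 21% are unaffected.
CL_new/CL_old = 2.214 + 0.38 + 0.21 = 2.804.
New steady-state plasma level = baseline ÷ relative clearance = 78.7 / 2.804 = 28.1 μg/mL.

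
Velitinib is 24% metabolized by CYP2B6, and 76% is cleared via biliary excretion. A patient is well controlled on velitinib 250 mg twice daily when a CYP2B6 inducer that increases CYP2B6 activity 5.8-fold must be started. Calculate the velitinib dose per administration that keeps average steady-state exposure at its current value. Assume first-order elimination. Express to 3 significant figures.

The CYP2B6 pathway (24% of clearance) rises to 5.8× activity: 0.24 × 5.8 = 1.392.
Non-CYP routes (76%) are unchanged.
CL_new/CL_old = 1.392 + 0.76 = 2.152.
Css,avg = (dose rate)/CL, so holding Css fixed requires dose ∝ CL: 250 × 2.152 = 538 mg.

538 mg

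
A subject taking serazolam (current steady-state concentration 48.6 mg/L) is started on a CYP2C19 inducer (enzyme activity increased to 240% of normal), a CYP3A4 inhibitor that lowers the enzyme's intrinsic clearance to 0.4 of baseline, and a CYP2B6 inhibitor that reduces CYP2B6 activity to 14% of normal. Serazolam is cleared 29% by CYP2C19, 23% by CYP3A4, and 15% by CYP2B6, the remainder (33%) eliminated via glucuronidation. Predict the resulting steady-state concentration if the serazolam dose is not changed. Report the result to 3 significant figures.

42.7 mg/L

The CYP2C19 pathway (29% of clearance) rises to 2.4× activity: 0.29 × 2.4 = 0.696.
The CYP3A4 pathway (23% of clearance) falls to 0.4× activity: 0.23 × 0.4 = 0.092.
The CYP2B6 pathway (15% of clearance) drops to 0.14× activity: 0.15 × 0.14 = 0.021.
Non-CYP routes (33%) are unchanged.
CL_new/CL_old = 0.696 + 0.092 + 0.021 + 0.33 = 1.139.
Steady-state concentration ∝ 1/CL: new value = 48.6 / 1.139 = 42.7 mg/L.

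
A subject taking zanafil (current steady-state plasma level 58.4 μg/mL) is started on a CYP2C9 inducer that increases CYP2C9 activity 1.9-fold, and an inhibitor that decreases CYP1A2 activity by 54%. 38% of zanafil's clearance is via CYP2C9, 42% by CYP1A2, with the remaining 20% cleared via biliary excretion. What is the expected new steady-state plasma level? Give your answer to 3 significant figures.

52.4 μg/mL

The CYP2C9 pathway (38% of clearance) is boosted to 1.9× activity: 0.38 × 1.9 = 0.722.
The CYP1A2 pathway (42% of clearance) falls to 0.46× activity: 0.42 × 0.46 = 0.1932.
Non-CYP routes (20%) are unchanged.
Relative clearance = 0.722 + 0.1932 + 0.2 = 1.1152.
New steady-state plasma level = 58.4 / 1.1152 = 52.4 μg/mL (concentration scales inversely with clearance).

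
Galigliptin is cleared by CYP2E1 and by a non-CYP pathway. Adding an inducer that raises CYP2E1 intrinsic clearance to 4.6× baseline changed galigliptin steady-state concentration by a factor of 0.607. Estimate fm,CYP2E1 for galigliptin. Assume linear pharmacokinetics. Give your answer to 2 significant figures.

0.18

CL'/CL = 1 / 0.607 = 1.647
4.6·fm + (1 − fm) = 1.647
fm = (1.647 − 1) / (4.6 − 1) = 0.18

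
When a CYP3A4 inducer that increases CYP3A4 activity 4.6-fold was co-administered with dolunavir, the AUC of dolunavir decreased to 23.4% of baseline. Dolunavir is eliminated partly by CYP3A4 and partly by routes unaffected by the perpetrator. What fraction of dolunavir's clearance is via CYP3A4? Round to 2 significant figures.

CL'/CL = 1 / 0.234 = 4.274
4.6·fm + (1 − fm) = 4.274
fm = (4.274 − 1) / (4.6 − 1) = 0.91

0.91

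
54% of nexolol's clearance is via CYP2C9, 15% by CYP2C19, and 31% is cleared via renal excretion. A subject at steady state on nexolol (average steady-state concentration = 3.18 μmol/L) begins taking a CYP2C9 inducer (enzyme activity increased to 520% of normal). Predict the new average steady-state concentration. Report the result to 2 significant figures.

0.97 μmol/L

The CYP2C9 pathway (54% of clearance) rises to 5.2× activity: 0.54 × 5.2 = 2.808.
CYP2C19 (15%) and the residual 31% are unaffected.
New clearance relative to baseline: 2.808 + 0.15 + 0.31 = 3.268.
Average steady-state concentration ∝ 1/CL, so new value = 3.18 / 3.268 = 0.97 μmol/L.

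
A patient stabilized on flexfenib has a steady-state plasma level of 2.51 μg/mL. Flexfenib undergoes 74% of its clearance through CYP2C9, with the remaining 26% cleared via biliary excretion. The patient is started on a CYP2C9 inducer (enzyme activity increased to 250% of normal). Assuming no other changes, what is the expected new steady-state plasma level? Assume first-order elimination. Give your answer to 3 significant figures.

1.19 μg/mL

CYP2C9: 0.74 × 2.5 = 1.85
Other: 0.26 (unchanged)
Relative clearance = 1.85 + 0.26 = 2.11.
New steady-state plasma level = baseline ÷ relative clearance = 2.51 / 2.11 = 1.19 μg/mL.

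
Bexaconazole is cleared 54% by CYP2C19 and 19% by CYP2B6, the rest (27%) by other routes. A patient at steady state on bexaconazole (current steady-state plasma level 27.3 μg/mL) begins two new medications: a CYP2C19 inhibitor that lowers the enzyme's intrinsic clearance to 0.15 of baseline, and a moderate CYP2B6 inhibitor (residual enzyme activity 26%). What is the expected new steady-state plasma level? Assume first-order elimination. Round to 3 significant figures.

68.2 μg/mL

The CYP2C19 pathway (54% of clearance) drops to 0.15× activity: 0.54 × 0.15 = 0.081.
The CYP2B6 pathway (19% of clearance) drops to 0.26× activity: 0.19 × 0.26 = 0.0494.
Non-CYP routes (27%) are unchanged.
Relative clearance = 0.081 + 0.0494 + 0.27 = 0.4004.
Steady-state plasma level ∝ 1/CL: new value = 27.3 / 0.4004 = 68.2 μg/mL.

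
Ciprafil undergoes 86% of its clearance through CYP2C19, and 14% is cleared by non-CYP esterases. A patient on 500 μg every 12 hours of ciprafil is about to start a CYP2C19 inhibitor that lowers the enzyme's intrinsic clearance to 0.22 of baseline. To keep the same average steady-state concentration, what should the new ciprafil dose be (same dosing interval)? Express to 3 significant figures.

The CYP2C19 pathway (86% of clearance) drops to 0.22× activity: 0.86 × 0.22 = 0.1892.
Non-CYP routes (14%) are unchanged.
CL_new/CL_old = 0.1892 + 0.14 = 0.3292.
Css,avg = (dose rate)/CL, so holding Css fixed requires dose ∝ CL: 500 × 0.3292 = 165 μg.

165 μg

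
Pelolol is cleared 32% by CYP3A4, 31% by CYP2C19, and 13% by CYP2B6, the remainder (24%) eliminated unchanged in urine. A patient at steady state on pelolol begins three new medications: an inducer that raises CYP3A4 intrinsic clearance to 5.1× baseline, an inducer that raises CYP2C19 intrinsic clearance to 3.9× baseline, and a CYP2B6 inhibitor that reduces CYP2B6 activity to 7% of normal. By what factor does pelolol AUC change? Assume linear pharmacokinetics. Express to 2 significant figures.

The CYP3A4 pathway (32% of clearance) increases to 5.1× activity: 0.32 × 5.1 = 1.632.
The CYP2C19 pathway (31% of clearance) rises to 3.9× activity: 0.31 × 3.9 = 1.209.
The CYP2B6 pathway (13% of clearance) falls to 0.07× activity: 0.13 × 0.07 = 0.0091.
The remaining 24% of clearance is unaffected.
Relative clearance = 1.632 + 1.209 + 0.0091 + 0.24 = 3.0901.
Net AUC ratio = 1 / 3.0901 = 0.32.

0.32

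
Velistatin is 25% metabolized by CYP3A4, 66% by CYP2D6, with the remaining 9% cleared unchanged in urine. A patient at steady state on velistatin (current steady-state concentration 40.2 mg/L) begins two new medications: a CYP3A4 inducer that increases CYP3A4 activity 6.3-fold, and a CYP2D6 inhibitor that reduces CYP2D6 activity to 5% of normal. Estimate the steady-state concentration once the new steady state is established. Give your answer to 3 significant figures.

The CYP3A4 pathway (25% of clearance) is boosted to 6.3× activity: 0.25 × 6.3 = 1.575.
The CYP2D6 pathway (66% of clearance) falls to 0.05× activity: 0.66 × 0.05 = 0.033.
The remaining 9% of clearance is unaffected.
New clearance relative to baseline: 1.575 + 0.033 + 0.09 = 1.698.
Dividing the baseline by the relative clearance: 40.2 / 1.698 = 23.7 mg/L.

23.7 mg/L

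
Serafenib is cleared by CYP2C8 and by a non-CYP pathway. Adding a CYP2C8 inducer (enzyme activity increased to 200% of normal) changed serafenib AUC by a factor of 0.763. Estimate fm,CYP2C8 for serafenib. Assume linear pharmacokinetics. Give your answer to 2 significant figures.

0.31

Write x for the fraction cleared via CYP2C8. The observed AUC change means clearance rose to 1/0.763 = 1.311 of baseline.
Only the CYP2C8 route changed, so 1.311 = x·2 + (1 − x), giving x = 0.31.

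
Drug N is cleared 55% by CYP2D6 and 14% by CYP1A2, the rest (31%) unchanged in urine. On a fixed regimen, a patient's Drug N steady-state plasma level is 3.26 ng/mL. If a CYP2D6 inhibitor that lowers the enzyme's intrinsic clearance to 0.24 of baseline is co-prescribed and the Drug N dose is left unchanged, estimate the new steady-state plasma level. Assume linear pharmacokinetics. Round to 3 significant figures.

5.60 ng/mL

The CYP2D6 pathway (55% of clearance) drops to 0.24× activity: 0.55 × 0.24 = 0.132.
CYP1A2 (14%) and the residual 31% are unaffected.
Relative clearance = 0.132 + 0.14 + 0.31 = 0.582.
Steady-state plasma level ∝ 1/CL, so new value = 3.26 / 0.582 = 5.60 ng/mL.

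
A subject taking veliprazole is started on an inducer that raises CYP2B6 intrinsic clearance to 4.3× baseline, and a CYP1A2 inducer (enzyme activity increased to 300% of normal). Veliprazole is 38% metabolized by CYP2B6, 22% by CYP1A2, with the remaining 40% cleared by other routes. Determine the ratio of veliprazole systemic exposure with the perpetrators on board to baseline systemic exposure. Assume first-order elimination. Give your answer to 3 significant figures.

0.371

The CYP2B6 pathway (38% of clearance) is boosted to 4.3× activity: 0.38 × 4.3 = 1.634.
The CYP1A2 pathway (22% of clearance) rises to 3× activity: 0.22 × 3 = 0.66.
The remaining 40% of clearance is unaffected.
CL_new/CL_old = 1.634 + 0.66 + 0.4 = 2.694.
Net systemic exposure ratio = 1 / 2.694 = 0.371.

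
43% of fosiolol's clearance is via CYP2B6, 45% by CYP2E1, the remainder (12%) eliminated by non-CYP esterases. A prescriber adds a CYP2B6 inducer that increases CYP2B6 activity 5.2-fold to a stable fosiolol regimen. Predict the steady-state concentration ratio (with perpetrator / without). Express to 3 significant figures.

0.356

The CYP2B6 pathway (43% of clearance) rises to 5.2× activity: 0.43 × 5.2 = 2.236.
CYP2E1 (45%) and the residual 12% are unaffected.
New clearance relative to baseline: 2.236 + 0.45 + 0.12 = 2.806.
Steady-state concentration is inversely proportional to clearance, so the fold-change is 1 / 2.806 = 0.356.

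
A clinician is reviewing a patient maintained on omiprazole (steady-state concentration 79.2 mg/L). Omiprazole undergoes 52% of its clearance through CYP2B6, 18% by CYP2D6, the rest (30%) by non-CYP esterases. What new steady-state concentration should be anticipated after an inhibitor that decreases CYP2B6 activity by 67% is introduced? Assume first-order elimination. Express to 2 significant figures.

The CYP2B6 pathway (52% of clearance) drops to 0.33× activity: 0.52 × 0.33 = 0.1716.
CYP2D6 (18%) and the residual 30% are unaffected.
New clearance relative to baseline: 0.1716 + 0.18 + 0.3 = 0.6516.
With dosing unchanged, steady-state concentration scales as 1/CL: 79.2 / 0.6516 = 1.2 × 10² mg/L.

1.2 × 10² mg/L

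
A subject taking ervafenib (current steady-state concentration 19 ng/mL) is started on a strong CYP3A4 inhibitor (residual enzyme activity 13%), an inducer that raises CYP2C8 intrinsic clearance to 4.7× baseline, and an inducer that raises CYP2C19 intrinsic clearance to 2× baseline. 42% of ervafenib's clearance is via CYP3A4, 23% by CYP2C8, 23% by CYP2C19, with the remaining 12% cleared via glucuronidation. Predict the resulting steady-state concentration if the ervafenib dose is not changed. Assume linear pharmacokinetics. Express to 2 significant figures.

11 ng/mL

CYP3A4: 0.42 × 0.13 = 0.0546
CYP2C8: 0.23 × 4.7 = 1.081
CYP2C19: 0.23 × 2 = 0.46
Other: 0.12 (unchanged)
CL_new/CL_old = 0.0546 + 1.081 + 0.46 + 0.12 = 1.7156.
New steady-state concentration = 19 / 1.7156 = 11 ng/mL (concentration scales inversely with clearance).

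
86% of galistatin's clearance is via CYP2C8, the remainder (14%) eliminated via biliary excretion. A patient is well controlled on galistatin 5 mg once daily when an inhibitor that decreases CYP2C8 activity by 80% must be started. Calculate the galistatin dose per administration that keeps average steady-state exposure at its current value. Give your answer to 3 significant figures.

The CYP2C8 pathway (86% of clearance) is reduced to 0.2× activity: 0.86 × 0.2 = 0.172.
Non-CYP routes (14%) are unchanged.
New clearance relative to baseline: 0.172 + 0.14 = 0.312.
Exposure is unchanged when dose changes in proportion to clearance. New dose = 5 mg × 0.312 = 1.56 mg.

1.56 mg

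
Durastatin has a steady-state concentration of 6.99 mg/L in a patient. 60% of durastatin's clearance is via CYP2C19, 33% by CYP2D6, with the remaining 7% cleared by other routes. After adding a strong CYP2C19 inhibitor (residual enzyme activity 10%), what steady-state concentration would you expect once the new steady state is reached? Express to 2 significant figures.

15 mg/L

The CYP2C19 pathway (60% of clearance) drops to 0.1× activity: 0.6 × 0.1 = 0.06.
CYP2D6 (33%) and the residual 7% are unaffected.
CL_new/CL_old = 0.06 + 0.33 + 0.07 = 0.46.
Steady-state concentration ∝ 1/CL, so new value = 6.99 / 0.46 = 15 mg/L.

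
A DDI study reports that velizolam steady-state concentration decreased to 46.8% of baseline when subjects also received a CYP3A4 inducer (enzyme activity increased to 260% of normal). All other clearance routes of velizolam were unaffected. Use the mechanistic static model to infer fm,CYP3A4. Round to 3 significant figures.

0.710

Call the CYP3A4 fraction fm. After the interaction, CL_new/CL_old = fm × 2.6 + (1 − fm).
Steady-state concentration ratio = 1 / (new CL fraction), so new CL fraction = 1 / 0.468 = 2.137.
fm × 2.6 + 1 − fm = 2.137  ⇒  fm × (2.6 − 1) = 1.137  ⇒  fm = 0.710.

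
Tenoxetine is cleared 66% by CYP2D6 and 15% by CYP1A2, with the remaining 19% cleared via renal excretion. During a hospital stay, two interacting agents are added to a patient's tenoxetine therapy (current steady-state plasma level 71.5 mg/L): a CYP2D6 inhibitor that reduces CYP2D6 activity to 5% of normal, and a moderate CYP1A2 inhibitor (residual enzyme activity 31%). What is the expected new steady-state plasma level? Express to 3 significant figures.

CYP2D6: 0.66 × 0.05 = 0.033
CYP1A2: 0.15 × 0.31 = 0.0465
Other: 0.19 (unchanged)
New clearance relative to baseline: 0.033 + 0.0465 + 0.19 = 0.2695.
Steady-state plasma level ∝ 1/CL: new value = 71.5 / 0.2695 = 265 mg/L.

265 mg/L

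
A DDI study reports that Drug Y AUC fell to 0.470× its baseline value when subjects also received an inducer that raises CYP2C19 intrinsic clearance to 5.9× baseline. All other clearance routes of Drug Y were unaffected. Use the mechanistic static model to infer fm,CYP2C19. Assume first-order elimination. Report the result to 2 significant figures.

CL'/CL = 1 / 0.470 = 2.128
5.9·fm + (1 − fm) = 2.128
fm = (2.128 − 1) / (5.9 − 1) = 0.23

0.23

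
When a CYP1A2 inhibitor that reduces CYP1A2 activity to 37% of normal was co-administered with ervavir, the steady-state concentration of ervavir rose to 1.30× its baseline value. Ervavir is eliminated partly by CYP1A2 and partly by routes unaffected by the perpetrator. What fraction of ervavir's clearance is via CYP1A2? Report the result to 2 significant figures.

Call the CYP1A2 fraction fm. After the interaction, CL_new/CL_old = fm × 0.37 + (1 − fm).
Steady-state concentration ratio = 1 / (new CL fraction), so new CL fraction = 1 / 1.30 = 0.7692.
fm × 0.37 + 1 − fm = 0.7692  ⇒  fm × (0.37 − 1) = −0.2308  ⇒  fm = 0.37.

0.37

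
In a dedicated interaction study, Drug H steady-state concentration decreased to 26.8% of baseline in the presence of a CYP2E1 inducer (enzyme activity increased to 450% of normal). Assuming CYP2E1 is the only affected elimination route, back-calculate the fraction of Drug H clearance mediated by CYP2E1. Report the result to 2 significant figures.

Let x = fm,CYP2E1. Because steady-state concentration ∝ 1/CL, relative clearance rose to 1/0.268 = 3.731.
Setting x·4.5 + (1 − x) = 3.731 and solving: x = (3.731 − 1)/(4.5 − 1) = 0.78.

0.78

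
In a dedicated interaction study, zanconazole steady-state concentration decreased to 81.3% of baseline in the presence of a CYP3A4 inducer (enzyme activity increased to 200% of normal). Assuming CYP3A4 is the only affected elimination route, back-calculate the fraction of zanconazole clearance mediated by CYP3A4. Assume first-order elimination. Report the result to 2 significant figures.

0.23

Write x for the fraction cleared via CYP3A4. The observed steady-state concentration change means clearance rose to 1/0.813 = 1.23 of baseline.
Only the CYP3A4 route changed, so 1.23 = x·2 + (1 − x), giving x = 0.23.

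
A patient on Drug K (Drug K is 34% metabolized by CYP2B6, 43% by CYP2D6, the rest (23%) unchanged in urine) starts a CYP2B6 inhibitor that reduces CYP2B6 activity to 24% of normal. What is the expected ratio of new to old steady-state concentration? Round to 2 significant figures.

CYP2B6: 0.34 × 0.24 = 0.0816
CYP2D6: 0.43 (unchanged)
Other: 0.23 (unchanged)
CL_new/CL_old = 0.0816 + 0.43 + 0.23 = 0.7416.
Steady-state concentration is inversely proportional to clearance, so the fold-change is 1 / 0.7416 = 1.3.

1.3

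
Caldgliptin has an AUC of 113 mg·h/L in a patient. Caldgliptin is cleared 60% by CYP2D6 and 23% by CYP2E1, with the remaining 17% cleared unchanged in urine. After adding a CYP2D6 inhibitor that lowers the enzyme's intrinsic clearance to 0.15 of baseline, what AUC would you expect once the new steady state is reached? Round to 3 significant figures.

231 mg·h/L

The CYP2D6 pathway (60% of clearance) is reduced to 0.15× activity: 0.6 × 0.15 = 0.09.
CYP2E1 (23%) and the residual 17% are unaffected.
Relative clearance = 0.09 + 0.23 + 0.17 = 0.49.
AUC ∝ 1/CL, so new value = 113 / 0.49 = 231 mg·h/L.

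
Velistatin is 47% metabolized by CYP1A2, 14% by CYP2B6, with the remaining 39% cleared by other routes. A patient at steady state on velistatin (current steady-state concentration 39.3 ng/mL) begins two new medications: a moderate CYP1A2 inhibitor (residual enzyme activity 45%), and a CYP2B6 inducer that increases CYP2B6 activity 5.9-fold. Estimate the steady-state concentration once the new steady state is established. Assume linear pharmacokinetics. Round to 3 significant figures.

The CYP1A2 pathway (47% of clearance) is reduced to 0.45× activity: 0.47 × 0.45 = 0.2115.
The CYP2B6 pathway (14% of clearance) rises to 5.9× activity: 0.14 × 5.9 = 0.826.
The remaining 39% of clearance is unaffected.
New clearance relative to baseline: 0.2115 + 0.826 + 0.39 = 1.4275.
Steady-state concentration ∝ 1/CL: new value = 39.3 / 1.4275 = 27.5 ng/mL.

27.5 ng/mL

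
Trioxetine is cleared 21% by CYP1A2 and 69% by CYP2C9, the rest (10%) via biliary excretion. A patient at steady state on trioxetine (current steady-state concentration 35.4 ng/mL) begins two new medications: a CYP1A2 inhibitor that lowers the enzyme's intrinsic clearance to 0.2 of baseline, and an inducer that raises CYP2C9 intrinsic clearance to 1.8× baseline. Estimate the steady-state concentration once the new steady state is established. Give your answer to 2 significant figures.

26 ng/mL

The CYP1A2 pathway (21% of clearance) falls to 0.2× activity: 0.21 × 0.2 = 0.042.
The CYP2C9 pathway (69% of clearance) increases to 1.8× activity: 0.69 × 1.8 = 1.242.
Non-CYP routes (10%) are unchanged.
New clearance relative to baseline: 0.042 + 1.242 + 0.1 = 1.384.
New steady-state concentration = 35.4 / 1.384 = 26 ng/mL (concentration scales inversely with clearance).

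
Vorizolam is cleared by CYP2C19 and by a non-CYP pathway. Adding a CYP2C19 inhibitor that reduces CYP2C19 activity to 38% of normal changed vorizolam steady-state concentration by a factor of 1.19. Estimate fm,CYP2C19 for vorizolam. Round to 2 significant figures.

0.26

Let x = fm,CYP2C19. Because steady-state concentration ∝ 1/CL, relative clearance fell to 1/1.19 = 0.8403.
Only the CYP2C19 route changed, so 0.8403 = x·0.38 + (1 − x), giving x = 0.26.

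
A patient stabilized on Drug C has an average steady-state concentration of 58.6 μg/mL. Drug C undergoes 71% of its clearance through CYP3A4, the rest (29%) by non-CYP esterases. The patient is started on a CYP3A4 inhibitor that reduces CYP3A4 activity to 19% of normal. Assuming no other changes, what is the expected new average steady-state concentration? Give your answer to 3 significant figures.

138 μg/mL

The CYP3A4 pathway (71% of clearance) is reduced to 0.19× activity: 0.71 × 0.19 = 0.1349.
The remaining 29% of clearance is unaffected.
Relative clearance = 0.1349 + 0.29 = 0.4249.
Average steady-state concentration ∝ 1/CL, so new value = 58.6 / 0.4249 = 138 μg/mL.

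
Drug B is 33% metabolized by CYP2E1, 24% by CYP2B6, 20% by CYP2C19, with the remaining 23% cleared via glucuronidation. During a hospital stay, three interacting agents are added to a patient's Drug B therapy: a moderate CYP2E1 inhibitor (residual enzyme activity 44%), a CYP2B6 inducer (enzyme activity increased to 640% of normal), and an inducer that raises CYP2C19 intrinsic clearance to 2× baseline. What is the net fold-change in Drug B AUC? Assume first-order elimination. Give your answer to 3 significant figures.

The CYP2E1 pathway (33% of clearance) drops to 0.44× activity: 0.33 × 0.44 = 0.1452.
The CYP2B6 pathway (24% of clearance) is boosted to 6.4× activity: 0.24 × 6.4 = 1.536.
The CYP2C19 pathway (20% of clearance) rises to 2× activity: 0.2 × 2 = 0.4.
Non-CYP routes (23%) are unchanged.
New clearance relative to baseline: 0.1452 + 1.536 + 0.4 + 0.23 = 2.3112.
Net AUC ratio = 1 / 2.3112 = 0.433.

0.433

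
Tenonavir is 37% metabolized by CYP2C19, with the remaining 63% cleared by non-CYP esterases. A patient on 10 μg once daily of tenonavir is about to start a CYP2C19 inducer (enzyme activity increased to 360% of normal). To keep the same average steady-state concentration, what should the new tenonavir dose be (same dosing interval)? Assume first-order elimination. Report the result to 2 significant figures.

20 μg

CYP2C19: 0.37 × 3.6 = 1.332
Other: 0.63 (unchanged)
Relative clearance = 1.332 + 0.63 = 1.962.
To maintain the same steady-state level, dose must scale with clearance: new dose = 10 × 1.962 = 20 μg.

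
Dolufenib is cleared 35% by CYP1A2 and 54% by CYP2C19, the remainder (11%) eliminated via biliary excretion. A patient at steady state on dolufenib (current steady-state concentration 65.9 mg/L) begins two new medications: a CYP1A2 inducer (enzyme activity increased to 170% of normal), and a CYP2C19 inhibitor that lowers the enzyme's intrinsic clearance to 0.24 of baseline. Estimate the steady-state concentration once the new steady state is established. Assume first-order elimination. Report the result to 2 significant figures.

79 mg/L

The CYP1A2 pathway (35% of clearance) is boosted to 1.7× activity: 0.35 × 1.7 = 0.595.
The CYP2C19 pathway (54% of clearance) falls to 0.24× activity: 0.54 × 0.24 = 0.1296.
The remaining 11% of clearance is unaffected.
New clearance relative to baseline: 0.595 + 0.1296 + 0.11 = 0.8346.
Steady-state concentration ∝ 1/CL: new value = 65.9 / 0.8346 = 79 mg/L.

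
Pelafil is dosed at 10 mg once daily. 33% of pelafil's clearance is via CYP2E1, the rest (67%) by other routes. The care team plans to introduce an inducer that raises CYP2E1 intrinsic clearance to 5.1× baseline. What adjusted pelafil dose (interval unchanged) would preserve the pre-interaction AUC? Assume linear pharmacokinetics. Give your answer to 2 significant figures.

The CYP2E1 pathway (33% of clearance) increases to 5.1× activity: 0.33 × 5.1 = 1.683.
The remaining 67% of clearance is unaffected.
CL_new/CL_old = 1.683 + 0.67 = 2.353.
To maintain the same steady-state level, dose must scale with clearance: new dose = 10 × 2.353 = 24 mg.

24 mg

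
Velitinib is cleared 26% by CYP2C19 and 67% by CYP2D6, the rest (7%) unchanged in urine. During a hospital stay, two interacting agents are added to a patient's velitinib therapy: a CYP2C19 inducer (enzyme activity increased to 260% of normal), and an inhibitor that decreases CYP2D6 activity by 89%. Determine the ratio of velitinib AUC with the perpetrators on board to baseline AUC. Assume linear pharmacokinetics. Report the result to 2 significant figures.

CYP2C19: 0.26 × 2.6 = 0.676
CYP2D6: 0.67 × 0.11 = 0.0737
Other: 0.07 (unchanged)
Relative clearance = 0.676 + 0.0737 + 0.07 = 0.8197.
Net AUC ratio = 1 / 0.8197 = 1.2.

1.2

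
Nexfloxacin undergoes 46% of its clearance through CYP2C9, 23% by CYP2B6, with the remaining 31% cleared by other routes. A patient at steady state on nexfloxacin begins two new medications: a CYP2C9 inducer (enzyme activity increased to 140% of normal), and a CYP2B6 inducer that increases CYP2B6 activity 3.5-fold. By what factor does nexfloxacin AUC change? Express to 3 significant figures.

0.569

CYP2C9: 0.46 × 1.4 = 0.644
CYP2B6: 0.23 × 3.5 = 0.805
Other: 0.31 (unchanged)
Relative clearance = 0.644 + 0.805 + 0.31 = 1.759.
Net AUC ratio = 1 / 1.759 = 0.569.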